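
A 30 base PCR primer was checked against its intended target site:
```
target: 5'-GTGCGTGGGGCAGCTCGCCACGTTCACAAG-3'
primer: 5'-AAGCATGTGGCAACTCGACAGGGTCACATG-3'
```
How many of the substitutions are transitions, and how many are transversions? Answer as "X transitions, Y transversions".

3 transitions, 6 transversions

Mismatches (1-based):
site 1: G→A (purine→purine, transition)
site 2: T→A (pyrimidine→purine, transversion)
site 5: G→A (purine→purine, transition)
site 8: G→T (purine→pyrimidine, transversion)
site 13: G→A (purine→purine, transition)
site 18: C→A (pyrimidine→purine, transversion)
site 21: C→G (pyrimidine→purine, transversion)
site 23: T→G (pyrimidine→purine, transversion)
site 29: A→T (purine→pyrimidine, transversion)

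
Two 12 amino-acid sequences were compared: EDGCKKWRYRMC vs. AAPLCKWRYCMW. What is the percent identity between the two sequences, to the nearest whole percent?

42%

7 positions differ (1, 2, 3, 4, 5, 10, 12), so 5 of 12 match: 5/12 = 41.67%.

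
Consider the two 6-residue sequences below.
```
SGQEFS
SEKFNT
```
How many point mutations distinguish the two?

The sequences differ at residues 2, 3, 4, 5, 6 (1-based) — 5 in total.

5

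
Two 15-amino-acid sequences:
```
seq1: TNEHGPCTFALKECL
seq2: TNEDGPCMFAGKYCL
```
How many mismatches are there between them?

4

Mismatches (1-based): position 4: H→D; position 8: T→M; position 11: L→G; position 13: E→Y.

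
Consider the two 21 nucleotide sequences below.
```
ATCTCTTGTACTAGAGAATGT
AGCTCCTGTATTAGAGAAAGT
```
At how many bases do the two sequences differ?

4

Mismatches (1-based): base 2: T→G; base 6: T→C; base 11: C→T; base 19: T→A.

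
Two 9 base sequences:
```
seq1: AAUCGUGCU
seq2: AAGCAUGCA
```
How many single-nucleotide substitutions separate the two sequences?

3

Mismatches (1-based): base 3: U→G; base 5: G→A; base 9: U→A.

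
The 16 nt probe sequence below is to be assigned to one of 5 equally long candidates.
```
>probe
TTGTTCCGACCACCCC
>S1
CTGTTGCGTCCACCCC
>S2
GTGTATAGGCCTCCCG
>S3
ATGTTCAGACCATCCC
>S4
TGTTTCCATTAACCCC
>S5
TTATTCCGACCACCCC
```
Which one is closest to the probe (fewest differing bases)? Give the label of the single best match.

S5

Hamming distances to probe — S1: 3; S2: 7; S3: 3; S4: 6; S5: 1.
Smallest is S5 with 1 mismatch.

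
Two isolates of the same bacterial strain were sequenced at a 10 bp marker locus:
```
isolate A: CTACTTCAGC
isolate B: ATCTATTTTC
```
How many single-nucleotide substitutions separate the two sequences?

The sequences differ at positions 1, 3, 4, 5, 7, 8, 9 (1-based) — 7 in total.

7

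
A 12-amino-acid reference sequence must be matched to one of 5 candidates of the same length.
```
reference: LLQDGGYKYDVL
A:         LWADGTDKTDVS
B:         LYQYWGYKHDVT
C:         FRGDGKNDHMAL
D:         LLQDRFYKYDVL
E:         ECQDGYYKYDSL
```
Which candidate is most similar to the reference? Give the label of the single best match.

D

A differs at 6 residues; B differs at 5 residues; C differs at 9 residues; D differs at 2 residues; E differs at 4 residues. The closest is D.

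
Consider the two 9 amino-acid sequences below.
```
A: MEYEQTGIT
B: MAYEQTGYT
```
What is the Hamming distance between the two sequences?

2

The sequences differ at residues 2, 8 (1-based) — 2 in total.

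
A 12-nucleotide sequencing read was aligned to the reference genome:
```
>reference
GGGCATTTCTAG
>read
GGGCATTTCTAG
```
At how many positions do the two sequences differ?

0

No positions differ; the sequences are identical.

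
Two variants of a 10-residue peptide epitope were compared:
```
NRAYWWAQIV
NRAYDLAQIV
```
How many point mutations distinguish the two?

2

The sequences differ at residues 5, 6 (1-based) — 2 in total.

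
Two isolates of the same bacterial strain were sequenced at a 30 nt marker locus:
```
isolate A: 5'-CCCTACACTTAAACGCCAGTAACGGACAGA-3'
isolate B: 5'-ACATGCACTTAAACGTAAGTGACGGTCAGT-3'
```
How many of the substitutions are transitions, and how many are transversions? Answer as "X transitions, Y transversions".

Transitions (purine↔purine or pyrimidine↔pyrimidine): 5 A→G, 16 C→T, 21 A→G.
Transversions (purine↔pyrimidine): 1 C→A, 3 C→A, 17 C→A, 26 A→T, 30 A→T.

3 transitions, 5 transversions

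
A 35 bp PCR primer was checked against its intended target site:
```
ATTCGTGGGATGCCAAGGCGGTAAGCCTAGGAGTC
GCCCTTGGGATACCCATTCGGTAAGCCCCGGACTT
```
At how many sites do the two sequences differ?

Comparing position by position, 12 sites differ: 1 (A/G), 2 (T/C), 3 (T/C), 5 (G/T), 12 (G/A), 15 (A/C), 17 (G/T), 18 (G/T), 28 (T/C), 29 (A/C), 33 (G/C), 35 (C/T).

12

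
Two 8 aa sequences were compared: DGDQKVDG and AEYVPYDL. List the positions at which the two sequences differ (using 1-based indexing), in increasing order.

Scanning 1-based: 1: D/A; 2: G/E; 3: D/Y; 4: Q/V; 5: K/P; 6: V/Y; 8: G/L.

1, 2, 3, 4, 5, 6, 8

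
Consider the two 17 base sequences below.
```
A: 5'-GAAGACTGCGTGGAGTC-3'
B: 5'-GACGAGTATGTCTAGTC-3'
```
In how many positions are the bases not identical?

6

The sequences differ at positions 3, 6, 8, 9, 12, 13 (1-based) — 6 in total.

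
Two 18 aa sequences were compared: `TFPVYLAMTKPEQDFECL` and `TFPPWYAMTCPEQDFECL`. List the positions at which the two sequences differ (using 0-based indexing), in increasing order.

Differences at position 3 (V→P), position 4 (Y→W), position 5 (L→Y), position 9 (K→C).

3, 4, 5, 9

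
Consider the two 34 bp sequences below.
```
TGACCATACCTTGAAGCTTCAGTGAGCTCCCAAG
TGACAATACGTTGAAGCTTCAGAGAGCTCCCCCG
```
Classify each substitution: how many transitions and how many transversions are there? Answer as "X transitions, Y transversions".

Transitions (purine↔purine or pyrimidine↔pyrimidine): none.
Transversions (purine↔pyrimidine): 5 C→A, 10 C→G, 23 T→A, 32 A→C, 33 A→C.

0 transitions, 5 transversions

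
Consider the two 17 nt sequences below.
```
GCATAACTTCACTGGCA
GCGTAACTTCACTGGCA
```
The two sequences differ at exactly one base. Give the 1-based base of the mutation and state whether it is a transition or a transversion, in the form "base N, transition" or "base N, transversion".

The sequences differ only at base 3: A→G (purine→purine), a transition.

base 3, transition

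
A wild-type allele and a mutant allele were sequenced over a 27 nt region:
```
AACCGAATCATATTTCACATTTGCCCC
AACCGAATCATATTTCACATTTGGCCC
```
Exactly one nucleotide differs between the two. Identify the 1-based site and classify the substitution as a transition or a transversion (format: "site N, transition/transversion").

site 24, transversion

The sequences differ only at site 24: C→G (pyrimidine→purine), a transversion.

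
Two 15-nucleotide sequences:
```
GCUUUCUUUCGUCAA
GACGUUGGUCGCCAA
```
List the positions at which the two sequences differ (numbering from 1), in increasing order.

Differences at position 2 (C→A), position 3 (U→C), position 4 (U→G), position 6 (C→U), position 7 (U→G), position 8 (U→G), position 12 (U→C).

2, 3, 4, 6, 7, 8, 12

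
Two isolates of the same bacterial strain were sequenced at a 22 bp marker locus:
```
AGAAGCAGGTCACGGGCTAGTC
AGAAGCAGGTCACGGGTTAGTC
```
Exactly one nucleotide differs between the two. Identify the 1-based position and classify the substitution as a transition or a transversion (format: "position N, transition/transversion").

position 17, transition

The sequences differ only at position 17: C→T (pyrimidine→pyrimidine), a transition.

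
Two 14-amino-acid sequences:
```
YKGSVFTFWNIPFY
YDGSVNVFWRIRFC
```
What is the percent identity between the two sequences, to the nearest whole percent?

57%

Mismatches at positions 2, 6, 7, 10, 12, 14 (1-based): 6 of 14.
Identical positions: 8/14 = 57.14% → 57%.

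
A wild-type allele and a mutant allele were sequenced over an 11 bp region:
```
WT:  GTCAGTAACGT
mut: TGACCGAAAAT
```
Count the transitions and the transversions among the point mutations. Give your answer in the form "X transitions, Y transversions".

1 transition, 7 transversions

Mismatches (1-based):
position 1: G→T (purine→pyrimidine, transversion)
position 2: T→G (pyrimidine→purine, transversion)
position 3: C→A (pyrimidine→purine, transversion)
position 4: A→C (purine→pyrimidine, transversion)
position 5: G→C (purine→pyrimidine, transversion)
position 6: T→G (pyrimidine→purine, transversion)
position 9: C→A (pyrimidine→purine, transversion)
position 10: G→A (purine→purine, transition)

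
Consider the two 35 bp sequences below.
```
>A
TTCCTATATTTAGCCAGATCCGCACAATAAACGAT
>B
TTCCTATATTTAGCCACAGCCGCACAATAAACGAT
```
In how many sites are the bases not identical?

Comparing position by position, 2 sites differ: 17 (G/C), 19 (T/G).

2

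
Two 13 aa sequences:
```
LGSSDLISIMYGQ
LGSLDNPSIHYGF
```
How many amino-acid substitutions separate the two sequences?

5

Comparing position by position, 5 positions differ: 4 (S/L), 6 (L/N), 7 (I/P), 10 (M/H), 13 (Q/F).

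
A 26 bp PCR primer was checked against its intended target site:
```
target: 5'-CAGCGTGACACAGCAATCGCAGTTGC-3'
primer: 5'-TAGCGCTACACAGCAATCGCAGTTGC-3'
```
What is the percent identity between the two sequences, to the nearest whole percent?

88%

3 positions differ (1, 6, 7), so 23 of 26 match: 23/26 = 88.46%.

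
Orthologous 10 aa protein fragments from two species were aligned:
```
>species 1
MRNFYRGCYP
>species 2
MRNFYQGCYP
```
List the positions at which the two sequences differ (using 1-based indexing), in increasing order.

Scanning 1-based: 6: R/Q.

6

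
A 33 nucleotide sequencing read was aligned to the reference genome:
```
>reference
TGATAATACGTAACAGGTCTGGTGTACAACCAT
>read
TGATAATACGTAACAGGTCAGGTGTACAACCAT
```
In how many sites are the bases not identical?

1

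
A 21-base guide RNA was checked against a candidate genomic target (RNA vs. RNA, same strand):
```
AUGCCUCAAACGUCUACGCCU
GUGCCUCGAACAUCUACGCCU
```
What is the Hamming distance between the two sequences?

Mismatches (1-based): position 1: A→G; position 8: A→G; position 12: G→A.

3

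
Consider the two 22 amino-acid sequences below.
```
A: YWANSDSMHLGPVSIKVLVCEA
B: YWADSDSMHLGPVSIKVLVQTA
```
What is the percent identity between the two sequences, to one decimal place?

86.4%

Mismatches at positions 4, 20, 21 (1-based): 3 of 22.
Identical positions: 19/22 = 86.36% → 86.4%.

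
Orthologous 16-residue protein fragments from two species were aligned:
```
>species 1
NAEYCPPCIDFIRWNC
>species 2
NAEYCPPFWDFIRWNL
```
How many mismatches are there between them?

3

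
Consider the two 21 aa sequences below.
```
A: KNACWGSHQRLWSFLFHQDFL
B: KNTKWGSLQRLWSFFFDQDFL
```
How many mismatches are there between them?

5

Comparing position by position, 5 positions differ: 3 (A/T), 4 (C/K), 8 (H/L), 15 (L/F), 17 (H/D).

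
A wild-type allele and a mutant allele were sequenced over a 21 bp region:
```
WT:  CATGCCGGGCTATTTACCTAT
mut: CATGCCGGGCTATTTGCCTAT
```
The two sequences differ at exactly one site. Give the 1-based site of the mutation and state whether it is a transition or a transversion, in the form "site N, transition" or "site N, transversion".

site 16, transition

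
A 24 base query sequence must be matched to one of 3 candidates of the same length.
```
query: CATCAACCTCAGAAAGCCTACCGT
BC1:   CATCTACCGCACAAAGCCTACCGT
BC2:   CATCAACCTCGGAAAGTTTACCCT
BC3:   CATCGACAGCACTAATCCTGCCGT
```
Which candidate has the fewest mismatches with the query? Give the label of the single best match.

BC1

Hamming distances to query — BC1: 3; BC2: 4; BC3: 7.
Smallest is BC1 with 3 mismatches.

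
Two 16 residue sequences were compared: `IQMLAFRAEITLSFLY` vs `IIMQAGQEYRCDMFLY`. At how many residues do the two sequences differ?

10

The sequences differ at residues 2, 4, 6, 7, 8, 9, 10, 11, 12, 13 (1-based) — 10 in total.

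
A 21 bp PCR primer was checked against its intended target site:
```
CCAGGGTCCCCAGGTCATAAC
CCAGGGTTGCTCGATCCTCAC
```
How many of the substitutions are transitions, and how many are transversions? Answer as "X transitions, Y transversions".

3 transitions, 4 transversions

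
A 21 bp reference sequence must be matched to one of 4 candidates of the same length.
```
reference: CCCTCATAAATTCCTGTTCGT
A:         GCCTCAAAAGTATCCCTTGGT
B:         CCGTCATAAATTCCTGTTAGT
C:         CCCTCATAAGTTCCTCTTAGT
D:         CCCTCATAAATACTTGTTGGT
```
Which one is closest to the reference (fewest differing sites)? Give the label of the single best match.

B

A differs at 8 sites; B differs at 2 sites; C differs at 3 sites; D differs at 3 sites. The closest is B.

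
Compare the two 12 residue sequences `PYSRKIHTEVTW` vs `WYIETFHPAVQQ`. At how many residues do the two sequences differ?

The sequences differ at residues 1, 3, 4, 5, 6, 8, 9, 11, 12 (1-based) — 9 in total.

9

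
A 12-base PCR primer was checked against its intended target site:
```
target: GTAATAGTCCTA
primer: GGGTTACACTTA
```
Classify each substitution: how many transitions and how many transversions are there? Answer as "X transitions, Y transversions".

Mismatches (1-based):
base 2: T→G (pyrimidine→purine, transversion)
base 3: A→G (purine→purine, transition)
base 4: A→T (purine→pyrimidine, transversion)
base 7: G→C (purine→pyrimidine, transversion)
base 8: T→A (pyrimidine→purine, transversion)
base 10: C→T (pyrimidine→pyrimidine, transition)

2 transitions, 4 transversions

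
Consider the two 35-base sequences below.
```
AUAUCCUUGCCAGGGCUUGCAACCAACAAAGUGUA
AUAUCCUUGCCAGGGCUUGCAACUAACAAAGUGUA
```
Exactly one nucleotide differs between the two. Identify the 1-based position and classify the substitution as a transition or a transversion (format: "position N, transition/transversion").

position 24, transition

Position 24 changes C→U. C is a pyrimidine and U is a pyrimidine, so this is a transition.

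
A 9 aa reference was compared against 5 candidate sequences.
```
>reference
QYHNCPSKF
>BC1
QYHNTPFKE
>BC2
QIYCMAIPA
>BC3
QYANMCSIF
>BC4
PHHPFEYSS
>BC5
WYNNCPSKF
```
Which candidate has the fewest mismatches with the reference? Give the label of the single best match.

BC5

Hamming distances to reference — BC1: 3; BC2: 8; BC3: 4; BC4: 8; BC5: 2.
Smallest is BC5 with 2 mismatches.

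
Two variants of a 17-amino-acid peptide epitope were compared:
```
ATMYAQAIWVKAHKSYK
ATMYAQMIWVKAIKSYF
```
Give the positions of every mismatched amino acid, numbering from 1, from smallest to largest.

7, 13, 17

Differences at position 7 (A→M), position 13 (H→I), position 17 (K→F).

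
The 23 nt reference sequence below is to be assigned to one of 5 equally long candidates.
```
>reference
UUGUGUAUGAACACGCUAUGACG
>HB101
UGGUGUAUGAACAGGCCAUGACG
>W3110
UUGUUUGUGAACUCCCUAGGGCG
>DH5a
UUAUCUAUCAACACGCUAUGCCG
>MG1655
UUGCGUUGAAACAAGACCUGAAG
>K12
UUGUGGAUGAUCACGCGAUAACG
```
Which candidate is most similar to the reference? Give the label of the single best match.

HB101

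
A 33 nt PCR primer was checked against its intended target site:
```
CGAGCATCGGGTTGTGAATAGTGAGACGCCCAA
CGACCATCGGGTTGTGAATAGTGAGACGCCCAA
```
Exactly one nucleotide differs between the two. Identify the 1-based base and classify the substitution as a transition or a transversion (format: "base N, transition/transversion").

base 4, transversion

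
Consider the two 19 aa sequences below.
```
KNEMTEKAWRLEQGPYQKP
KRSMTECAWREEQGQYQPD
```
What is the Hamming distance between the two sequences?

7

Mismatches (1-based): position 2: N→R; position 3: E→S; position 7: K→C; position 11: L→E; position 15: P→Q; position 18: K→P; position 19: P→D.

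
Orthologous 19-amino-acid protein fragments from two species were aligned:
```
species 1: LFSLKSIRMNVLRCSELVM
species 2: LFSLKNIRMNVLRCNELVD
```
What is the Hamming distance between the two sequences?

The sequences differ at positions 6, 15, 19 (1-based) — 3 in total.

3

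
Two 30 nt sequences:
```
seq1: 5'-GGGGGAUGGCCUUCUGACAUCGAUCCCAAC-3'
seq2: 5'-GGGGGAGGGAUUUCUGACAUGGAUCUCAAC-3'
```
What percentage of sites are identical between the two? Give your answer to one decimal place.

Mismatches at positions 7, 10, 11, 21, 26 (1-based): 5 of 30.
Identical positions: 25/30 = 83.33% → 83.3%.

83.3%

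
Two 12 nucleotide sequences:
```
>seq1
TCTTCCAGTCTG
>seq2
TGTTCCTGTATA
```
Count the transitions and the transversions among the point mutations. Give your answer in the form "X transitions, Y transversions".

1 transition, 3 transversions

Mismatches (1-based):
position 2: C→G (pyrimidine→purine, transversion)
position 7: A→T (purine→pyrimidine, transversion)
position 10: C→A (pyrimidine→purine, transversion)
position 12: G→A (purine→purine, transition)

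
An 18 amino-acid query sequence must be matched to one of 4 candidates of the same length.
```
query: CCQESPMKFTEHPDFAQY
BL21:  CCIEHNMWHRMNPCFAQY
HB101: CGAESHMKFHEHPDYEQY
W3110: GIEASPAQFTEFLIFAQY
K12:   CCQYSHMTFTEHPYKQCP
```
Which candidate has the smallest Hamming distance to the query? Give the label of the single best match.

HB101

BL21 differs at 9 residues; HB101 differs at 6 residues; W3110 differs at 9 residues; K12 differs at 8 residues. The closest is HB101.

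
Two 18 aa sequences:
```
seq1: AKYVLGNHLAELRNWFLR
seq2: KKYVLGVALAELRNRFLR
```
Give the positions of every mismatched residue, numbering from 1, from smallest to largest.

Differences at position 1 (A→K), position 7 (N→V), position 8 (H→A), position 15 (W→R).

1, 7, 8, 15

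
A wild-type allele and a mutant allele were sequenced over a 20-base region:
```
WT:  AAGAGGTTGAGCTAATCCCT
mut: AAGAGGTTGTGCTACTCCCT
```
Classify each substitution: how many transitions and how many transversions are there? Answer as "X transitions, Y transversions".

0 transitions, 2 transversions

Transitions (purine↔purine or pyrimidine↔pyrimidine): none.
Transversions (purine↔pyrimidine): 10 A→T, 15 A→C.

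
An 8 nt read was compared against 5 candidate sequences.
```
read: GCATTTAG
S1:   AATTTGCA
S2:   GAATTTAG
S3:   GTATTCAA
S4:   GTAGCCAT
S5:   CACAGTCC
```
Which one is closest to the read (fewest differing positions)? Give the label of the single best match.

S2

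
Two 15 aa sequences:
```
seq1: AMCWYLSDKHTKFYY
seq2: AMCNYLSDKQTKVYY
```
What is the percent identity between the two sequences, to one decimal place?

Mismatches at positions 4, 10, 13 (1-based): 3 of 15.
Identical positions: 12/15 = 80% → 80.0%.

80.0%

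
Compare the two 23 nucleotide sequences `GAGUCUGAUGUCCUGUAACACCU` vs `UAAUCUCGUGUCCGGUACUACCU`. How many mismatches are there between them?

The sequences differ at sites 1, 3, 7, 8, 14, 18, 19 (1-based) — 7 in total.

7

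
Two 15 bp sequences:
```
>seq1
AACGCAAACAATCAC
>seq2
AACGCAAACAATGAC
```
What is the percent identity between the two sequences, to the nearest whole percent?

93%

1 position differs (13), so 14 of 15 match: 14/15 = 93.33%.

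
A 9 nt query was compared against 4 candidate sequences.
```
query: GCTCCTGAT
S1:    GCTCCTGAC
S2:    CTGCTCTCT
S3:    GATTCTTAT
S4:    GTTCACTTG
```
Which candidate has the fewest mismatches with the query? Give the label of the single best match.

Hamming distances to query — S1: 1; S2: 7; S3: 3; S4: 6.
Smallest is S1 with 1 mismatch.

S1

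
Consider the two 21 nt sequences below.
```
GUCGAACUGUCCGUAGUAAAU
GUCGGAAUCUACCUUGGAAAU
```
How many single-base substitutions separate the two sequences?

7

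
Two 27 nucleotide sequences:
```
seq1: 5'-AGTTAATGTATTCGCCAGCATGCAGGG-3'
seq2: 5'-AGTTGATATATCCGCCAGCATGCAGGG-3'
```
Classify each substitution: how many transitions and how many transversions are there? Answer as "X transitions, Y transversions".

3 transitions, 0 transversions

Transitions (purine↔purine or pyrimidine↔pyrimidine): 5 A→G, 8 G→A, 12 T→C.
Transversions (purine↔pyrimidine): none.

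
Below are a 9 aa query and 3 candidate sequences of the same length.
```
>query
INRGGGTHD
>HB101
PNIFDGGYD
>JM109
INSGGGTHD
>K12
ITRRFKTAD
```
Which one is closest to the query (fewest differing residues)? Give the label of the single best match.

JM109

HB101 differs at 6 residues; JM109 differs at 1 residue; K12 differs at 5 residues. The closest is JM109.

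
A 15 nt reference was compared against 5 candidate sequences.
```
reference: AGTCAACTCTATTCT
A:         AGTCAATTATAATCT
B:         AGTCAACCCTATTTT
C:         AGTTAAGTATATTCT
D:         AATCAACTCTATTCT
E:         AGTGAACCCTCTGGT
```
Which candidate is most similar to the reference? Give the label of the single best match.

Hamming distances to reference — A: 3; B: 2; C: 3; D: 1; E: 5.
Smallest is D with 1 mismatch.

D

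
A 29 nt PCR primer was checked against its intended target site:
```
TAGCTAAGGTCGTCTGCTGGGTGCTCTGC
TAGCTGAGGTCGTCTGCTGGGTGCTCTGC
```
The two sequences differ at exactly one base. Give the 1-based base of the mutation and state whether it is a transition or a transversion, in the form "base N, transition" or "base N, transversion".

The sequences differ only at base 6: A→G (purine→purine), a transition.

base 6, transition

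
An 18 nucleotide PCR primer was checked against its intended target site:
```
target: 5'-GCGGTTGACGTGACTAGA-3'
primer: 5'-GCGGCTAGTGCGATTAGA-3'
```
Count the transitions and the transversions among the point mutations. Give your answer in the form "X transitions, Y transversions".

Mismatches (1-based):
site 5: T→C (pyrimidine→pyrimidine, transition)
site 7: G→A (purine→purine, transition)
site 8: A→G (purine→purine, transition)
site 9: C→T (pyrimidine→pyrimidine, transition)
site 11: T→C (pyrimidine→pyrimidine, transition)
site 14: C→T (pyrimidine→pyrimidine, transition)

6 transitions, 0 transversions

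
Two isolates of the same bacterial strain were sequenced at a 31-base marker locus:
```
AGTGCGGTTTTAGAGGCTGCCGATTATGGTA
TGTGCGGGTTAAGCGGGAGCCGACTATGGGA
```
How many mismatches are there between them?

The sequences differ at bases 1, 8, 11, 14, 17, 18, 24, 30 (1-based) — 8 in total.

8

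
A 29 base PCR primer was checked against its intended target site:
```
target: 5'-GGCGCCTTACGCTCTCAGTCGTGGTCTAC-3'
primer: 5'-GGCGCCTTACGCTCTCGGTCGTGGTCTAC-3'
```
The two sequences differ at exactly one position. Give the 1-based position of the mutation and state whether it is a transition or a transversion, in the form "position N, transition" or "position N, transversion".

position 17, transition

Position 17 changes A→G. A is a purine and G is a purine, so this is a transition.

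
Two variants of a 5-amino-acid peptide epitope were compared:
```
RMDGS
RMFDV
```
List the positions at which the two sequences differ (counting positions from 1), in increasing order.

3, 4, 5

Scanning 1-based: 3: D/F; 4: G/D; 5: S/V.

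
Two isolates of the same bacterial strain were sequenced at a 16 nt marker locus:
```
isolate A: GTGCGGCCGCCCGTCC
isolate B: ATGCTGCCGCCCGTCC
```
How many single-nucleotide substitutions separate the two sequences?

2

Mismatches (1-based): position 1: G→A; position 5: G→T.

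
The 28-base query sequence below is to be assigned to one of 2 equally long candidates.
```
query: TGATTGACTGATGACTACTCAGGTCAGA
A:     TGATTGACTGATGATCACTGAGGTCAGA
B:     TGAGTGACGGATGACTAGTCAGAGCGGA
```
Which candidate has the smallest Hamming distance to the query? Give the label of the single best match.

A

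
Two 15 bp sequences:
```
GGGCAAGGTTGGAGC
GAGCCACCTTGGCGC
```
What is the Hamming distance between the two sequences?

The sequences differ at positions 2, 5, 7, 8, 13 (1-based) — 5 in total.

5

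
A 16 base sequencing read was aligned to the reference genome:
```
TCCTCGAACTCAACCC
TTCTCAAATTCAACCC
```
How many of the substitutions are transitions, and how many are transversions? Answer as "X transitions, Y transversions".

Mismatches (1-based):
site 2: C→T (pyrimidine→pyrimidine, transition)
site 6: G→A (purine→purine, transition)
site 9: C→T (pyrimidine→pyrimidine, transition)

3 transitions, 0 transversions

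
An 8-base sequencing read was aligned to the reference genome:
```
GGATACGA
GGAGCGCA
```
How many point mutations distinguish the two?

4

Mismatches (1-based): base 4: T→G; base 5: A→C; base 6: C→G; base 7: G→C.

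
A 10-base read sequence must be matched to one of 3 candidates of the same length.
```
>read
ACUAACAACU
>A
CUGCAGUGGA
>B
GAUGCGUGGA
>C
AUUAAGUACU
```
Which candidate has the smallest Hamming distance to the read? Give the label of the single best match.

C

Hamming distances to read — A: 9; B: 9; C: 3.
Smallest is C with 3 mismatches.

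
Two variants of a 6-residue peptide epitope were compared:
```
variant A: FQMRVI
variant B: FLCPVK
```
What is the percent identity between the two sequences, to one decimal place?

4 positions differ (2, 3, 4, 6), so 2 of 6 match: 2/6 = 33.33%.

33.3%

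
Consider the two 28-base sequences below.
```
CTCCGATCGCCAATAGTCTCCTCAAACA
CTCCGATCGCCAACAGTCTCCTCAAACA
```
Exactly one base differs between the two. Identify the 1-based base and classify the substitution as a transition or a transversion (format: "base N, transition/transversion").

base 14, transition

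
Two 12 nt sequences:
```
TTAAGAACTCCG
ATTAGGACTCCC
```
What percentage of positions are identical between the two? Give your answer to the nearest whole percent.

67%

Mismatches at positions 1, 3, 6, 12 (1-based): 4 of 12.
Identical positions: 8/12 = 66.67% → 67%.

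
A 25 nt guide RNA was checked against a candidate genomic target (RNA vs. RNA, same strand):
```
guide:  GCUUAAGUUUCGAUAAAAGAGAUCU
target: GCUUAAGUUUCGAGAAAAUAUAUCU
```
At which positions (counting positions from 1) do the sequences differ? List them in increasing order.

14, 19, 21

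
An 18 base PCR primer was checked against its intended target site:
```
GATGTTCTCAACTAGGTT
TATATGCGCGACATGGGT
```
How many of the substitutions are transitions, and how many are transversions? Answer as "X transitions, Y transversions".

2 transitions, 6 transversions

Transitions (purine↔purine or pyrimidine↔pyrimidine): 4 G→A, 10 A→G.
Transversions (purine↔pyrimidine): 1 G→T, 6 T→G, 8 T→G, 13 T→A, 14 A→T, 17 T→G.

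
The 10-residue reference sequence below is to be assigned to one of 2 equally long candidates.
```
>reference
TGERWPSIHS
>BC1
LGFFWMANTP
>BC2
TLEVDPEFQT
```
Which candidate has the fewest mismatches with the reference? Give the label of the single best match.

BC2

BC1 differs at 8 residues; BC2 differs at 7 residues. The closest is BC2.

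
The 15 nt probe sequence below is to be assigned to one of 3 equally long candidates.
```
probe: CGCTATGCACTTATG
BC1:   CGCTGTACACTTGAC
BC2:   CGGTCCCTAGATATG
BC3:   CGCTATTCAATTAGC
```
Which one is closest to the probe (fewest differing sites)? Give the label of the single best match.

BC1 differs at 5 sites; BC2 differs at 7 sites; BC3 differs at 4 sites. The closest is BC3.

BC3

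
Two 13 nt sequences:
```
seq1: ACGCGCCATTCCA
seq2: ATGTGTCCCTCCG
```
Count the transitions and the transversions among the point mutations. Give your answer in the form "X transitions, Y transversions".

Transitions (purine↔purine or pyrimidine↔pyrimidine): 2 C→T, 4 C→T, 6 C→T, 9 T→C, 13 A→G.
Transversions (purine↔pyrimidine): 8 A→C.

5 transitions, 1 transversion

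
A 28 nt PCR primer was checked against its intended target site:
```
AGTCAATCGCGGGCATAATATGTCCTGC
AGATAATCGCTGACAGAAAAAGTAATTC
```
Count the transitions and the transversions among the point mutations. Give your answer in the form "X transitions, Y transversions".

2 transitions, 8 transversions

Mismatches (1-based):
position 3: T→A (pyrimidine→purine, transversion)
position 4: C→T (pyrimidine→pyrimidine, transition)
position 11: G→T (purine→pyrimidine, transversion)
position 13: G→A (purine→purine, transition)
position 16: T→G (pyrimidine→purine, transversion)
position 19: T→A (pyrimidine→purine, transversion)
position 21: T→A (pyrimidine→purine, transversion)
position 24: C→A (pyrimidine→purine, transversion)
position 25: C→A (pyrimidine→purine, transversion)
position 27: G→T (purine→pyrimidine, transversion)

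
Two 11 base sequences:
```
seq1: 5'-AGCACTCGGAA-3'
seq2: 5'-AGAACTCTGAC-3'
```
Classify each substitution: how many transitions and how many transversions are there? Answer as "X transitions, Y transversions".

Mismatches (1-based):
position 3: C→A (pyrimidine→purine, transversion)
position 8: G→T (purine→pyrimidine, transversion)
position 11: A→C (purine→pyrimidine, transversion)

0 transitions, 3 transversions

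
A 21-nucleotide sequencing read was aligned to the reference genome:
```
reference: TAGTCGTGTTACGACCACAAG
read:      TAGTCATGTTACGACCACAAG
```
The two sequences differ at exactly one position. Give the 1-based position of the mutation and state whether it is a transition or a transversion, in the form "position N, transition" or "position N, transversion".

position 6, transition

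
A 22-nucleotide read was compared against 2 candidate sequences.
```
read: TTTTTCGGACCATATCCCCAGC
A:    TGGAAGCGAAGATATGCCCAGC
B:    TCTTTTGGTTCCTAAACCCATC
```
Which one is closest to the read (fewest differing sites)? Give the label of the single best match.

A differs at 9 sites; B differs at 8 sites. The closest is B.

B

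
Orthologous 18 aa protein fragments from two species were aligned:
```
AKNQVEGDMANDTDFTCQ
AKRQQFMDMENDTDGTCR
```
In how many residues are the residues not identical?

Mismatches (1-based): residue 3: N→R; residue 5: V→Q; residue 6: E→F; residue 7: G→M; residue 10: A→E; residue 15: F→G; residue 18: Q→R.

7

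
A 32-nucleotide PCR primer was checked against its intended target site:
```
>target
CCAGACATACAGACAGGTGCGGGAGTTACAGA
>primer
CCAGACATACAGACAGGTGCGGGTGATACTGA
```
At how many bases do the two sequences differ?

3

Comparing position by position, 3 bases differ: 24 (A/T), 26 (T/A), 30 (A/T).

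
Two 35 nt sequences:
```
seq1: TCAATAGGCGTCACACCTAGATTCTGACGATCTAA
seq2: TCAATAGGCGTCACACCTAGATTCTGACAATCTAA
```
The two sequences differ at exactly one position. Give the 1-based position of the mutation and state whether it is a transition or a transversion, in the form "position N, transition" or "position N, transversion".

Position 29 changes G→A. G is a purine and A is a purine, so this is a transition.

position 29, transition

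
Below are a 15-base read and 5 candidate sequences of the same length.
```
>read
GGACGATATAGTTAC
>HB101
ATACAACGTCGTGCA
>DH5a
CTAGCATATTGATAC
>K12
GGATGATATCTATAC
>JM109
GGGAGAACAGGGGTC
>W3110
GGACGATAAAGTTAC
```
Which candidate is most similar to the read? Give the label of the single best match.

W3110

Hamming distances to read — HB101: 9; DH5a: 6; K12: 4; JM109: 9; W3110: 1.
Smallest is W3110 with 1 mismatch.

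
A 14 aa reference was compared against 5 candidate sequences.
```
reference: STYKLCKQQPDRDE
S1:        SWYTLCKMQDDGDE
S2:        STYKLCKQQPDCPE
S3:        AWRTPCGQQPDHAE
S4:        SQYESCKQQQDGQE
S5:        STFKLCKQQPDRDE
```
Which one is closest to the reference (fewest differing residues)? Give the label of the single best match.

S1 differs at 5 residues; S2 differs at 2 residues; S3 differs at 8 residues; S4 differs at 6 residues; S5 differs at 1 residue. The closest is S5.

S5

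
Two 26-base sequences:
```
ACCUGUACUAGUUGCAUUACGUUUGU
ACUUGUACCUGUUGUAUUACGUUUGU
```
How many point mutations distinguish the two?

4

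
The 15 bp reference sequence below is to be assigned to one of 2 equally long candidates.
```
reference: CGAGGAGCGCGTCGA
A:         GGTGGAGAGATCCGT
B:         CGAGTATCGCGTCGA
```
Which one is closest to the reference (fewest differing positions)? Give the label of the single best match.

A differs at 7 positions; B differs at 2 positions. The closest is B.

B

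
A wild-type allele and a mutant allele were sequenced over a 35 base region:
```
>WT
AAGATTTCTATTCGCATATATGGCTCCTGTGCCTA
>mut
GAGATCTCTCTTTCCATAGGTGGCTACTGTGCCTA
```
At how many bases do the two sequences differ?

Comparing position by position, 8 bases differ: 1 (A/G), 6 (T/C), 10 (A/C), 13 (C/T), 14 (G/C), 19 (T/G), 20 (A/G), 26 (C/A).

8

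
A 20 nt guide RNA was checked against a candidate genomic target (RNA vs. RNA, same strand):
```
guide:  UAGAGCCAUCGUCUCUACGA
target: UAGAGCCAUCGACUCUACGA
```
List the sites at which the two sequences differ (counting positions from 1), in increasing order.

12

Differences at site 12 (U→A).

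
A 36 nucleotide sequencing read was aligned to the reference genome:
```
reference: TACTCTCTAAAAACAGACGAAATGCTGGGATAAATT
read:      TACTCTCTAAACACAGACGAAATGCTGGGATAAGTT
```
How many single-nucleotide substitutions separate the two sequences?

The sequences differ at sites 12, 34 (1-based) — 2 in total.

2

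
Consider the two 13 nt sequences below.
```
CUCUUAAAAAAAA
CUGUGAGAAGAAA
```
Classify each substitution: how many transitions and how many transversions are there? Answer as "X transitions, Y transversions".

2 transitions, 2 transversions

Mismatches (1-based):
base 3: C→G (pyrimidine→purine, transversion)
base 5: U→G (pyrimidine→purine, transversion)
base 7: A→G (purine→purine, transition)
base 10: A→G (purine→purine, transition)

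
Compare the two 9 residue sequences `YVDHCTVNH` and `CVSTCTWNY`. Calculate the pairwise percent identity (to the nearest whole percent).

44%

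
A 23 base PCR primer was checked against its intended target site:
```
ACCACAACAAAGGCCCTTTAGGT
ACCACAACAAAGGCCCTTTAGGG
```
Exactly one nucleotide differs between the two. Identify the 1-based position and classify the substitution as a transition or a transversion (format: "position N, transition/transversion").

position 23, transversion

The sequences differ only at position 23: T→G (pyrimidine→purine), a transversion.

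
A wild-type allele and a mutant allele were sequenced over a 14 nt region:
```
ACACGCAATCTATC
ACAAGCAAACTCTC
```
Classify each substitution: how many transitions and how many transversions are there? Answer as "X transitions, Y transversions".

0 transitions, 3 transversions

Mismatches (1-based):
base 4: C→A (pyrimidine→purine, transversion)
base 9: T→A (pyrimidine→purine, transversion)
base 12: A→C (purine→pyrimidine, transversion)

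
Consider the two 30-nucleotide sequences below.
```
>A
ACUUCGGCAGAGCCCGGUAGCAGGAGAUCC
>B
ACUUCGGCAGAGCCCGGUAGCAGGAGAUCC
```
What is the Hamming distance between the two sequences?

0

No positions differ; the sequences are identical.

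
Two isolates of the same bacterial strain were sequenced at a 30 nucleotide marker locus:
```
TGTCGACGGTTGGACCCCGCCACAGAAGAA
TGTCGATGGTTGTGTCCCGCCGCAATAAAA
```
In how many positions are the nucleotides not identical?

The sequences differ at positions 7, 13, 14, 15, 22, 25, 26, 28 (1-based) — 8 in total.

8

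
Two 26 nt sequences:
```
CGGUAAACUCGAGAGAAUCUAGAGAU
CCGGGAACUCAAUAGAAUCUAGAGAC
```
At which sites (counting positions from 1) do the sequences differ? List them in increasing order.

Scanning 1-based: 2: G/C; 4: U/G; 5: A/G; 11: G/A; 13: G/U; 26: U/C.

2, 4, 5, 11, 13, 26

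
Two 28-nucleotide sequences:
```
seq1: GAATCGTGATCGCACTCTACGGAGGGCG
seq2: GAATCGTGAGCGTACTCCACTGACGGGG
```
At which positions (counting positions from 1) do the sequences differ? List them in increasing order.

10, 13, 18, 21, 24, 27

Scanning 1-based: 10: T/G; 13: C/T; 18: T/C; 21: G/T; 24: G/C; 27: C/G.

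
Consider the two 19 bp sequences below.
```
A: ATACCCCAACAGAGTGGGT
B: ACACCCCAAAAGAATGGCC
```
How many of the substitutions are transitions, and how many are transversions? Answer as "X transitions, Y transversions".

Transitions (purine↔purine or pyrimidine↔pyrimidine): 2 T→C, 14 G→A, 19 T→C.
Transversions (purine↔pyrimidine): 10 C→A, 18 G→C.

3 transitions, 2 transversions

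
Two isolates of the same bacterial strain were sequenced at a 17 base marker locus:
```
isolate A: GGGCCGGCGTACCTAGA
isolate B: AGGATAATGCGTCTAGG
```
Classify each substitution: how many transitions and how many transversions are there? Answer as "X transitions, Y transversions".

Transitions (purine↔purine or pyrimidine↔pyrimidine): 1 G→A, 5 C→T, 6 G→A, 7 G→A, 8 C→T, 10 T→C, 11 A→G, 12 C→T, 17 A→G.
Transversions (purine↔pyrimidine): 4 C→A.

9 transitions, 1 transversion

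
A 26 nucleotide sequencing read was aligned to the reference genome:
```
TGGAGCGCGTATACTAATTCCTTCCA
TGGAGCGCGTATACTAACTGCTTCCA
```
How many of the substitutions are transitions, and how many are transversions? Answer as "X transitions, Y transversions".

1 transition, 1 transversion

Transitions (purine↔purine or pyrimidine↔pyrimidine): 18 T→C.
Transversions (purine↔pyrimidine): 20 C→G.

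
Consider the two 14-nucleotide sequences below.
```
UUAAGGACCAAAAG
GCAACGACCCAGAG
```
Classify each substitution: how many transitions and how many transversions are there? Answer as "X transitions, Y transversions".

Mismatches (1-based):
site 1: U→G (pyrimidine→purine, transversion)
site 2: U→C (pyrimidine→pyrimidine, transition)
site 5: G→C (purine→pyrimidine, transversion)
site 10: A→C (purine→pyrimidine, transversion)
site 12: A→G (purine→purine, transition)

2 transitions, 3 transversions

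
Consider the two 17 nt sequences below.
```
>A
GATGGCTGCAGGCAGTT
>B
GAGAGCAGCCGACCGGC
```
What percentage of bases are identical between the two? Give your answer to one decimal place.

52.9%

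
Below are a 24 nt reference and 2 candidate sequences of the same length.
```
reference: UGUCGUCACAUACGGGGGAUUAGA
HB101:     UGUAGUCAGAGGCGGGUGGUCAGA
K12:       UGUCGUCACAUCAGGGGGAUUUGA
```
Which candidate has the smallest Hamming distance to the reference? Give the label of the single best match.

K12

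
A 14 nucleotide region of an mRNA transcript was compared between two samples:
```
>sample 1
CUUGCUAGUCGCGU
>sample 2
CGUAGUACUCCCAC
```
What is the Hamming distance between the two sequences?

7

The sequences differ at positions 2, 4, 5, 8, 11, 13, 14 (1-based) — 7 in total.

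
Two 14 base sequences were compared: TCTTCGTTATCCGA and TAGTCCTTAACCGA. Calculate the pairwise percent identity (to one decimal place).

71.4%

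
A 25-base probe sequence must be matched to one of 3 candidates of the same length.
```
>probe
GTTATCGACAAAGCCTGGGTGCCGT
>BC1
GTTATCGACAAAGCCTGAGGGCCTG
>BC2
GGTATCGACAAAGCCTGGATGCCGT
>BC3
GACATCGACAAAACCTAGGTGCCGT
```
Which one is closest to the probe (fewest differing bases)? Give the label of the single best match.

BC1 differs at 4 bases; BC2 differs at 2 bases; BC3 differs at 4 bases. The closest is BC2.

BC2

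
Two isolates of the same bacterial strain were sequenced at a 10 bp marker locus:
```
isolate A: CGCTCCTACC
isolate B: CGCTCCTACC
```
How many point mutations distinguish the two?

0

The two sequences are identical at every position.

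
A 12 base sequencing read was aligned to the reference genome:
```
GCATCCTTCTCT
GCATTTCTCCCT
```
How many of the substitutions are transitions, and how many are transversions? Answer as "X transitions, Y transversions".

4 transitions, 0 transversions

Transitions (purine↔purine or pyrimidine↔pyrimidine): 5 C→T, 6 C→T, 7 T→C, 10 T→C.
Transversions (purine↔pyrimidine): none.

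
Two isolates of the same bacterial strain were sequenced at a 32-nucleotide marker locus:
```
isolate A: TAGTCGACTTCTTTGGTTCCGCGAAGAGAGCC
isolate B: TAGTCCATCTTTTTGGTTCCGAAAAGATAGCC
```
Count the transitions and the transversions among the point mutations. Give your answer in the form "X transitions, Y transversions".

Mismatches (1-based):
base 6: G→C (purine→pyrimidine, transversion)
base 8: C→T (pyrimidine→pyrimidine, transition)
base 9: T→C (pyrimidine→pyrimidine, transition)
base 11: C→T (pyrimidine→pyrimidine, transition)
base 22: C→A (pyrimidine→purine, transversion)
base 23: G→A (purine→purine, transition)
base 28: G→T (purine→pyrimidine, transversion)

4 transitions, 3 transversions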